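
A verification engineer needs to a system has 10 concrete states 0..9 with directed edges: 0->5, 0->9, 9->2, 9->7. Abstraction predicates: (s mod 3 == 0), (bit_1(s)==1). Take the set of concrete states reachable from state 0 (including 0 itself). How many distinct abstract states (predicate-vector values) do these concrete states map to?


BFS from 0:
Concrete reachable: {0, 2, 5, 7, 9}
Abstract via predicates (s mod 3 == 0), (bit_1(s)==1):
  (0,0) <- {5}
  (0,1) <- {2, 7}
  (1,0) <- {0, 9}
Distinct abstract states = 3

3


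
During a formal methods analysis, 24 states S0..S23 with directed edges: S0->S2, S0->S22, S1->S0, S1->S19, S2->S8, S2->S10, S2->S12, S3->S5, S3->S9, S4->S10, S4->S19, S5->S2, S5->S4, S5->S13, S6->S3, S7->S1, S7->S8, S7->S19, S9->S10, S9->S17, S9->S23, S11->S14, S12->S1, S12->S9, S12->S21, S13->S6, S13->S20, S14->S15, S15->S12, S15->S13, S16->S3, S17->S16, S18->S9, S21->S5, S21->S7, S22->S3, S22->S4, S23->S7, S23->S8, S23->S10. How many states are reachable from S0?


BFS from S0:
  layer 0: {S0}
  layer 1: {S2, S22}
  layer 2: {S3, S4, S8, S10, S12}
  layer 3: {S1, S5, S9, S19, S21}
  layer 4: {S7, S13, S17, S23}
  layer 5: {S6, S16, S20}
Reachable set: {S0, S1, S2, S3, S4, S5, S6, S7, S8, S9, S10, S12, S13, S16, S17, S19, S20, S21, S22, S23}
Count = 20

20


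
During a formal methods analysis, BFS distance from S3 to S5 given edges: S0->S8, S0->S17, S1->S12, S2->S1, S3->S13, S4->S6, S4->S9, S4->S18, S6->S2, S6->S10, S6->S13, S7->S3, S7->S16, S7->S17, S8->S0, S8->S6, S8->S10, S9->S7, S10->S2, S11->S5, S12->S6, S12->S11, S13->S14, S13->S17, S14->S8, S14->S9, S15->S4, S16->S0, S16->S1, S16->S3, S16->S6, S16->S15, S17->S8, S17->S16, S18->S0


BFS layer-by-layer from S3:
  dist 0: {S3}
  dist 1: {S13}
  dist 2: {S14, S17}
  dist 3: {S8, S9, S16}
  dist 4: {S0, S1, S6, S7, S10, S15}
  dist 5: {S2, S4, S12}
  dist 6: {S11, S18}
  dist 7: {S5}
  -> S5 reached at distance 7
Shortest path length = 7

7


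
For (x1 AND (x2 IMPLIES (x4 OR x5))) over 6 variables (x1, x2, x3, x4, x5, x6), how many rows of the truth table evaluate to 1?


Formula: (x1 AND (x2 IMPLIES (x4 OR x5))) over 6 vars (64 rows)
Evaluate each row (x1, x2, x3, x4, x5, x6 as bits, MSB first):
  row 0 [000000]: (0 AND (0 IMPLIES (0 OR 0))) -> 0
  row 1 [000001]: (0 AND (0 IMPLIES (0 OR 0))) -> 0
  row 2 [000010]: (0 AND (0 IMPLIES (0 OR 1))) -> 0
  row 3 [000011]: (0 AND (0 IMPLIES (0 OR 1))) -> 0
  row 4 [000100]: (0 AND (0 IMPLIES (1 OR 0))) -> 0
  (every remaining row is evaluated the same way; all 64 results are listed next)
Full result column, 8 rows per line (x1,x2,x3 fixed per line; x4,x5,x6 runs 000..111 left to right):
  rows 0-7 [x1,x2,x3=000]: 00000000  (ones: 0)
  rows 8-15 [x1,x2,x3=001]: 00000000  (ones: 0)
  rows 16-23 [x1,x2,x3=010]: 00000000  (ones: 0)
  rows 24-31 [x1,x2,x3=011]: 00000000  (ones: 0)
  rows 32-39 [x1,x2,x3=100]: 11111111  (ones: 8)
  rows 40-47 [x1,x2,x3=101]: 11111111  (ones: 8)
  rows 48-55 [x1,x2,x3=110]: 00111111  (ones: 6)
  rows 56-63 [x1,x2,x3=111]: 00111111  (ones: 6)
Count of 1-rows = 0+0+0+0+8+8+6+6 = 28

28


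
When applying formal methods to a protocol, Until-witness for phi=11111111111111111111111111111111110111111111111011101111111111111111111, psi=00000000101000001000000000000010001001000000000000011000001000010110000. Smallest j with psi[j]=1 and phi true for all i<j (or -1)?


(phi U psi) at 0: need smallest j with psi[j]=1 and phi[i]=1 for all i in [0,j).
Scan from step 0:
  step 0: phi=1, psi=0 -> continue
  step 1: phi=1, psi=0 -> continue
  step 2: phi=1, psi=0 -> continue
  step 3: phi=1, psi=0 -> continue
  step 8: psi=1 and phi held for [0,8) -> witness found
Witness step = 8

8


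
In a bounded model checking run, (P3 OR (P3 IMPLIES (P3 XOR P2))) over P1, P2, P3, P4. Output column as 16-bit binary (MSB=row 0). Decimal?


Formula: (P3 OR (P3 IMPLIES (P3 XOR P2))) over P1, P2, P3, P4 (16 rows)
Evaluate each row (bits = P1,P2,P3,P4, MSB first):
  row 0 [0000]: (0 OR (0 IMPLIES (0 XOR 0))) -> 1
  row 1 [0001]: (0 OR (0 IMPLIES (0 XOR 0))) -> 1
  row 2 [0010]: (1 OR (1 IMPLIES (1 XOR 0))) -> 1
  row 3 [0011]: (1 OR (1 IMPLIES (1 XOR 0))) -> 1
  row 4 [0100]: (0 OR (0 IMPLIES (0 XOR 1))) -> 1
  row 5 [0101]: (0 OR (0 IMPLIES (0 XOR 1))) -> 1
  row 6 [0110]: (1 OR (1 IMPLIES (1 XOR 1))) -> 1
  row 7 [0111]: (1 OR (1 IMPLIES (1 XOR 1))) -> 1
  row 8 [1000]: (0 OR (0 IMPLIES (0 XOR 0))) -> 1
  row 9 [1001]: (0 OR (0 IMPLIES (0 XOR 0))) -> 1
  row 10 [1010]: (1 OR (1 IMPLIES (1 XOR 0))) -> 1
  row 11 [1011]: (1 OR (1 IMPLIES (1 XOR 0))) -> 1
  row 12 [1100]: (0 OR (0 IMPLIES (0 XOR 1))) -> 1
  row 13 [1101]: (0 OR (0 IMPLIES (0 XOR 1))) -> 1
  row 14 [1110]: (1 OR (1 IMPLIES (1 XOR 1))) -> 1
  row 15 [1111]: (1 OR (1 IMPLIES (1 XOR 1))) -> 1
Full result column, 4 rows per line (P1,P2 fixed per line; P3,P4 runs 00..11 left to right):
  rows 0-3 [P1,P2=00]: 1111  = hex F
  rows 4-7 [P1,P2=01]: 1111  = hex F
  rows 8-11 [P1,P2=10]: 1111  = hex F
  rows 12-15 [P1,P2=11]: 1111  = hex F
Output column (row 0 .. row 15) = 1111111111111111
Output column grouped in 4s = 1111 1111 1111 1111 = 0xFFFF
Convert to decimal digit by digit (value = value*16 + digit):
  F -> 15
  15*16 + 15 (F) = 255
  255*16 + 15 (F) = 4095
  4095*16 + 15 (F) = 65535
Decimal = 65535

65535


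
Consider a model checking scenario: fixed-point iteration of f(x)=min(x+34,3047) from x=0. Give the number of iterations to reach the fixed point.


Step 1: x=0, cap=3047, increment=34
Step 2: x grows by 34 each step until capped at 3047; fixed point is x=3047
Step 3: iterations = ceil(3047/34) = 90

90


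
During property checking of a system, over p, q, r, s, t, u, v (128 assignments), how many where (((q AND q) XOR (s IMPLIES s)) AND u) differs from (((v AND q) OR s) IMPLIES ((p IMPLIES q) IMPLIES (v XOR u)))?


F1 = (((q AND q) XOR (s IMPLIES s)) AND u)
F2 = (((v AND q) OR s) IMPLIES ((p IMPLIES q) IMPLIES (v XOR u)))
Evaluate both on each of 128 rows (bits = p,q,r,s,t,u,v):
  row 0 [0000000]: F1=0 F2=1 (differ) -> 1
  row 1 [0000001]: F1=0 F2=1 (differ) -> 1
  row 2 [0000010]: F1=1 F2=1 -> 0
  row 3 [0000011]: F1=1 F2=1 -> 0
  row 4 [0000100]: F1=0 F2=1 (differ) -> 1
  (every remaining row is evaluated the same way; all 128 results are listed next)
Full result column, 8 rows per line (p,q,r,s fixed per line; t,u,v runs 000..111 left to right):
  rows 0-7 [p,q,r,s=0000]: 11001100  (ones: 4)
  rows 8-15 [p,q,r,s=0001]: 01010101  (ones: 4)
  rows 16-23 [p,q,r,s=0010]: 11001100  (ones: 4)
  rows 24-31 [p,q,r,s=0011]: 01010101  (ones: 4)
  rows 32-39 [p,q,r,s=0100]: 11101110  (ones: 6)
  rows 40-47 [p,q,r,s=0101]: 01100110  (ones: 4)
  rows 48-55 [p,q,r,s=0110]: 11101110  (ones: 6)
  rows 56-63 [p,q,r,s=0111]: 01100110  (ones: 4)
  rows 64-71 [p,q,r,s=1000]: 11001100  (ones: 4)
  rows 72-79 [p,q,r,s=1001]: 11001100  (ones: 4)
  rows 80-87 [p,q,r,s=1010]: 11001100  (ones: 4)
  rows 88-95 [p,q,r,s=1011]: 11001100  (ones: 4)
  rows 96-103 [p,q,r,s=1100]: 11101110  (ones: 6)
  rows 104-111 [p,q,r,s=1101]: 01100110  (ones: 4)
  rows 112-119 [p,q,r,s=1110]: 11101110  (ones: 6)
  rows 120-127 [p,q,r,s=1111]: 01100110  (ones: 4)
Disagreements = 4+4+4+4+6+4+6+4+4+4+4+4+6+4+6+4 = 72

72


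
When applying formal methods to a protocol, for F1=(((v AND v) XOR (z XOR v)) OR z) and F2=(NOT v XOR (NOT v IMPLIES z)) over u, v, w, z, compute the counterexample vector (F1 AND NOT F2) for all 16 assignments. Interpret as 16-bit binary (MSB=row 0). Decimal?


F1 = (((v AND v) XOR (z XOR v)) OR z)
F2 = (NOT v XOR (NOT v IMPLIES z))
Counterexample to F1=>F2 is where F1=1 and F2=0.
Evaluate each row (bits = u,v,w,z, MSB first):
  row 0 [0000]: F1=0 F2=1 -> F1&~F2 -> 0
  row 1 [0001]: F1=1 F2=0 -> F1&~F2 -> 1
  row 2 [0010]: F1=0 F2=1 -> F1&~F2 -> 0
  row 3 [0011]: F1=1 F2=0 -> F1&~F2 -> 1
  row 4 [0100]: F1=0 F2=1 -> F1&~F2 -> 0
  row 5 [0101]: F1=1 F2=1 -> F1&~F2 -> 0
  row 6 [0110]: F1=0 F2=1 -> F1&~F2 -> 0
  row 7 [0111]: F1=1 F2=1 -> F1&~F2 -> 0
  row 8 [1000]: F1=0 F2=1 -> F1&~F2 -> 0
  row 9 [1001]: F1=1 F2=0 -> F1&~F2 -> 1
  row 10 [1010]: F1=0 F2=1 -> F1&~F2 -> 0
  row 11 [1011]: F1=1 F2=0 -> F1&~F2 -> 1
  row 12 [1100]: F1=0 F2=1 -> F1&~F2 -> 0
  row 13 [1101]: F1=1 F2=1 -> F1&~F2 -> 0
  row 14 [1110]: F1=0 F2=1 -> F1&~F2 -> 0
  row 15 [1111]: F1=1 F2=1 -> F1&~F2 -> 0
Full result column, 4 rows per line (u,v fixed per line; w,z runs 00..11 left to right):
  rows 0-3 [u,v=00]: 0101  = hex 5
  rows 4-7 [u,v=01]: 0000  = hex 0
  rows 8-11 [u,v=10]: 0101  = hex 5
  rows 12-15 [u,v=11]: 0000  = hex 0
Counterexample vector (row 0 .. row 15) = 0101000001010000
Output column grouped in 4s = 0101 0000 0101 0000 = 0x5050
Convert to decimal digit by digit (value = value*16 + digit):
  5 -> 5
  5*16 + 0 = 80
  80*16 + 5 = 1285
  1285*16 + 0 = 20560
Decimal = 20560

20560


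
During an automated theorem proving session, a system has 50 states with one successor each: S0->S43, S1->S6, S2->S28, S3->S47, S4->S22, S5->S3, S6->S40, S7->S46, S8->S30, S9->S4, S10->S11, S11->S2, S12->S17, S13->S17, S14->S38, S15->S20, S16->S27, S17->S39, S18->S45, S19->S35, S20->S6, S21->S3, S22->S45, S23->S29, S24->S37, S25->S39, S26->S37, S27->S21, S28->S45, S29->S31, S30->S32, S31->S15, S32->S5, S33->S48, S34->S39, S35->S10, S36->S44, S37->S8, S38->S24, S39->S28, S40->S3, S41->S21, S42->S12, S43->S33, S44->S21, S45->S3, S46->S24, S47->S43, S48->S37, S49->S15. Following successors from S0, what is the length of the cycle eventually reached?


Trace from S0 until a state repeats:
  S0 -> S43 -> S33 -> S48 -> S37 -> S8 -> S30 -> S32 -> S5 -> S3 -> S47 -> S43
S43 first seen at step 1, revisited at step 11.
Cycle length = 11 - 1 = 10

10


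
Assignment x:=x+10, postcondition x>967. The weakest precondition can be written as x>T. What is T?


Formula: wp(x:=E, P) = P[E/x] (substitute E for x in postcondition)
Step 1: Postcondition: x>967
Step 2: Substitute x+10 for x: x+10>967
Step 3: Solve for x: x > 967-10 = 957

957


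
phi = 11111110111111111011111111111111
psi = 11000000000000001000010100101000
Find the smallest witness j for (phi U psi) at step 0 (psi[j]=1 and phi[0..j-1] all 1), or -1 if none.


(phi U psi) at 0: need smallest j with psi[j]=1 and phi[i]=1 for all i in [0,j).
Scan from step 0:
  step 0: psi=1 and phi held for [0,0) -> witness found
Witness step = 0

0


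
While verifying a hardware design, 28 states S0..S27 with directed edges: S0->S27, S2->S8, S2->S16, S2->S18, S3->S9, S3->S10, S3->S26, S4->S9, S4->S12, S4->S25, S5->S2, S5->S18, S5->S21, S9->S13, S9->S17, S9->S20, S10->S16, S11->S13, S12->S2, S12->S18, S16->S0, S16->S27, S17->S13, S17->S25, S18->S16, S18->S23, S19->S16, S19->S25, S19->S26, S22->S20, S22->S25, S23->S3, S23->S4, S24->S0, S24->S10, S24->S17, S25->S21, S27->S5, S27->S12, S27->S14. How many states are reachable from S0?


BFS from S0:
  layer 0: {S0}
  layer 1: {S27}
  layer 2: {S5, S12, S14}
  layer 3: {S2, S18, S21}
  layer 4: {S8, S16, S23}
  layer 5: {S3, S4}
  layer 6: {S9, S10, S25, S26}
  layer 7: {S13, S17, S20}
Reachable set: {S0, S2, S3, S4, S5, S8, S9, S10, S12, S13, S14, S16, S17, S18, S20, S21, S23, S25, S26, S27}
Count = 20

20


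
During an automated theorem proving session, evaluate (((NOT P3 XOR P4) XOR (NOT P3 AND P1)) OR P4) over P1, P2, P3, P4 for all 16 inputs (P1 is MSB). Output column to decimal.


Formula: (((NOT P3 XOR P4) XOR (NOT P3 AND P1)) OR P4) over P1, P2, P3, P4 (16 rows)
Evaluate each row (bits = P1,P2,P3,P4, MSB first):
  row 0 [0000]: (((NOT 0 XOR 0) XOR (NOT 0 AND 0)) OR 0) -> 1
  row 1 [0001]: (((NOT 0 XOR 1) XOR (NOT 0 AND 0)) OR 1) -> 1
  row 2 [0010]: (((NOT 1 XOR 0) XOR (NOT 1 AND 0)) OR 0) -> 0
  row 3 [0011]: (((NOT 1 XOR 1) XOR (NOT 1 AND 0)) OR 1) -> 1
  row 4 [0100]: (((NOT 0 XOR 0) XOR (NOT 0 AND 0)) OR 0) -> 1
  row 5 [0101]: (((NOT 0 XOR 1) XOR (NOT 0 AND 0)) OR 1) -> 1
  row 6 [0110]: (((NOT 1 XOR 0) XOR (NOT 1 AND 0)) OR 0) -> 0
  row 7 [0111]: (((NOT 1 XOR 1) XOR (NOT 1 AND 0)) OR 1) -> 1
  row 8 [1000]: (((NOT 0 XOR 0) XOR (NOT 0 AND 1)) OR 0) -> 0
  row 9 [1001]: (((NOT 0 XOR 1) XOR (NOT 0 AND 1)) OR 1) -> 1
  row 10 [1010]: (((NOT 1 XOR 0) XOR (NOT 1 AND 1)) OR 0) -> 0
  row 11 [1011]: (((NOT 1 XOR 1) XOR (NOT 1 AND 1)) OR 1) -> 1
  row 12 [1100]: (((NOT 0 XOR 0) XOR (NOT 0 AND 1)) OR 0) -> 0
  row 13 [1101]: (((NOT 0 XOR 1) XOR (NOT 0 AND 1)) OR 1) -> 1
  row 14 [1110]: (((NOT 1 XOR 0) XOR (NOT 1 AND 1)) OR 0) -> 0
  row 15 [1111]: (((NOT 1 XOR 1) XOR (NOT 1 AND 1)) OR 1) -> 1
Full result column, 4 rows per line (P1,P2 fixed per line; P3,P4 runs 00..11 left to right):
  rows 0-3 [P1,P2=00]: 1101  = hex D
  rows 4-7 [P1,P2=01]: 1101  = hex D
  rows 8-11 [P1,P2=10]: 0101  = hex 5
  rows 12-15 [P1,P2=11]: 0101  = hex 5
Output column (row 0 .. row 15) = 1101110101010101
Output column grouped in 4s = 1101 1101 0101 0101 = 0xDD55
Convert to decimal digit by digit (value = value*16 + digit):
  D -> 13
  13*16 + 13 (D) = 221
  221*16 + 5 = 3541
  3541*16 + 5 = 56661
Decimal = 56661

56661


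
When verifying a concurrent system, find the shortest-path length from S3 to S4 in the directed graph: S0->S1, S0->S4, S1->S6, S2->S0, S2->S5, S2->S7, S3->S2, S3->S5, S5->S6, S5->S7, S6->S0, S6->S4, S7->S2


BFS layer-by-layer from S3:
  dist 0: {S3}
  dist 1: {S2, S5}
  dist 2: {S0, S6, S7}
  dist 3: {S1, S4}
  -> S4 reached at distance 3
Shortest path length = 3

3


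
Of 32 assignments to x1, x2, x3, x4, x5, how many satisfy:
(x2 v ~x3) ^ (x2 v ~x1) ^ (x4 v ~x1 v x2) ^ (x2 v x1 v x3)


CNF with 4 clauses over 5 vars (32 assignments).
An assignment satisfies CNF iff every clause has >=1 true literal.
Check each row (bits = x1,x2,x3,x4,x5; clause T/F shown):
  row 0 [00000]: clauses=TTTF -> 0
  row 1 [00001]: clauses=TTTF -> 0
  row 2 [00010]: clauses=TTTF -> 0
  row 3 [00011]: clauses=TTTF -> 0
  row 4 [00100]: clauses=FTTT -> 0
  row 5 [00101]: clauses=FTTT -> 0
  row 6 [00110]: clauses=FTTT -> 0
  row 7 [00111]: clauses=FTTT -> 0
  row 8 [01000]: clauses=TTTT -> 1
  row 9 [01001]: clauses=TTTT -> 1
  row 10 [01010]: clauses=TTTT -> 1
  row 11 [01011]: clauses=TTTT -> 1
  row 12 [01100]: clauses=TTTT -> 1
  row 13 [01101]: clauses=TTTT -> 1
  row 14 [01110]: clauses=TTTT -> 1
  row 15 [01111]: clauses=TTTT -> 1
  row 16 [10000]: clauses=TFFT -> 0
  row 17 [10001]: clauses=TFFT -> 0
  row 18 [10010]: clauses=TFTT -> 0
  row 19 [10011]: clauses=TFTT -> 0
  row 20 [10100]: clauses=FFFT -> 0
  row 21 [10101]: clauses=FFFT -> 0
  row 22 [10110]: clauses=FFTT -> 0
  row 23 [10111]: clauses=FFTT -> 0
  row 24 [11000]: clauses=TTTT -> 1
  row 25 [11001]: clauses=TTTT -> 1
  row 26 [11010]: clauses=TTTT -> 1
  row 27 [11011]: clauses=TTTT -> 1
  row 28 [11100]: clauses=TTTT -> 1
  row 29 [11101]: clauses=TTTT -> 1
  row 30 [11110]: clauses=TTTT -> 1
  row 31 [11111]: clauses=TTTT -> 1
Full result column, 8 rows per line (x1,x2 fixed per line; x3,x4,x5 runs 000..111 left to right):
  rows 0-7 [x1,x2=00]: 00000000  (ones: 0)
  rows 8-15 [x1,x2=01]: 11111111  (ones: 8)
  rows 16-23 [x1,x2=10]: 00000000  (ones: 0)
  rows 24-31 [x1,x2=11]: 11111111  (ones: 8)
Satisfying assignments = 0+8+0+8 = 16

16


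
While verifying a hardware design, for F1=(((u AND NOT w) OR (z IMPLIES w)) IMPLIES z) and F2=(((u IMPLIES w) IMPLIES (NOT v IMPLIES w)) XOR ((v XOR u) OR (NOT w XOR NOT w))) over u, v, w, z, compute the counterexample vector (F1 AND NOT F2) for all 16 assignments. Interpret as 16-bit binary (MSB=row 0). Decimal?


F1 = (((u AND NOT w) OR (z IMPLIES w)) IMPLIES z)
F2 = (((u IMPLIES w) IMPLIES (NOT v IMPLIES w)) XOR ((v XOR u) OR (NOT w XOR NOT w)))
Counterexample to F1=>F2 is where F1=1 and F2=0.
Evaluate each row (bits = u,v,w,z, MSB first):
  row 0 [0000]: F1=0 F2=0 -> F1&~F2 -> 0
  row 1 [0001]: F1=1 F2=0 -> F1&~F2 -> 1
  row 2 [0010]: F1=0 F2=1 -> F1&~F2 -> 0
  row 3 [0011]: F1=1 F2=1 -> F1&~F2 -> 0
  row 4 [0100]: F1=0 F2=0 -> F1&~F2 -> 0
  row 5 [0101]: F1=1 F2=0 -> F1&~F2 -> 1
  row 6 [0110]: F1=0 F2=0 -> F1&~F2 -> 0
  row 7 [0111]: F1=1 F2=0 -> F1&~F2 -> 1
  row 8 [1000]: F1=0 F2=0 -> F1&~F2 -> 0
  row 9 [1001]: F1=1 F2=0 -> F1&~F2 -> 1
  row 10 [1010]: F1=0 F2=0 -> F1&~F2 -> 0
  row 11 [1011]: F1=1 F2=0 -> F1&~F2 -> 1
  row 12 [1100]: F1=0 F2=1 -> F1&~F2 -> 0
  row 13 [1101]: F1=1 F2=1 -> F1&~F2 -> 0
  row 14 [1110]: F1=0 F2=1 -> F1&~F2 -> 0
  row 15 [1111]: F1=1 F2=1 -> F1&~F2 -> 0
Full result column, 4 rows per line (u,v fixed per line; w,z runs 00..11 left to right):
  rows 0-3 [u,v=00]: 0100  = hex 4
  rows 4-7 [u,v=01]: 0101  = hex 5
  rows 8-11 [u,v=10]: 0101  = hex 5
  rows 12-15 [u,v=11]: 0000  = hex 0
Counterexample vector (row 0 .. row 15) = 0100010101010000
Output column grouped in 4s = 0100 0101 0101 0000 = 0x4550
Convert to decimal digit by digit (value = value*16 + digit):
  4 -> 4
  4*16 + 5 = 69
  69*16 + 5 = 1109
  1109*16 + 0 = 17744
Decimal = 17744

17744


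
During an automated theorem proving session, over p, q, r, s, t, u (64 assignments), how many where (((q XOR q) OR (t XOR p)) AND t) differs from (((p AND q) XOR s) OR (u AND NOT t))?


F1 = (((q XOR q) OR (t XOR p)) AND t)
F2 = (((p AND q) XOR s) OR (u AND NOT t))
Evaluate both on each of 64 rows (bits = p,q,r,s,t,u):
  row 0 [000000]: F1=0 F2=0 -> 0
  row 1 [000001]: F1=0 F2=1 (differ) -> 1
  row 2 [000010]: F1=1 F2=0 (differ) -> 1
  row 3 [000011]: F1=1 F2=0 (differ) -> 1
  row 4 [000100]: F1=0 F2=1 (differ) -> 1
  (every remaining row is evaluated the same way; all 64 results are listed next)
Full result column, 8 rows per line (p,q,r fixed per line; s,t,u runs 000..111 left to right):
  rows 0-7 [p,q,r=000]: 01111100  (ones: 5)
  rows 8-15 [p,q,r=001]: 01111100  (ones: 5)
  rows 16-23 [p,q,r=010]: 01111100  (ones: 5)
  rows 24-31 [p,q,r=011]: 01111100  (ones: 5)
  rows 32-39 [p,q,r=100]: 01001111  (ones: 5)
  rows 40-47 [p,q,r=101]: 01001111  (ones: 5)
  rows 48-55 [p,q,r=110]: 11110100  (ones: 5)
  rows 56-63 [p,q,r=111]: 11110100  (ones: 5)
Disagreements = 5+5+5+5+5+5+5+5 = 40

40


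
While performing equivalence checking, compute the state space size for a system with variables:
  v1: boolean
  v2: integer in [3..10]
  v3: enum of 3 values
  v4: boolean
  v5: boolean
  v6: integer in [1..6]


State space = product of domain sizes of all variables.
Domain sizes:
  v1 (boolean): 2
  v2 (integer in [3..10]): 8
  v3 (enum of 3 values): 3
  v4 (boolean): 2
  v5 (boolean): 2
  v6 (integer in [1..6]): 6
Product = 2 * 8 * 3 * 2 * 2 * 6 = 1152

1152


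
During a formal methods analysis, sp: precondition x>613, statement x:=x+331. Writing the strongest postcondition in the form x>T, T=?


Formula: sp(P, x:=E) = exists old_x. (x = E[old_x/x]) AND P[old_x/x] (old_x is the value of x before the assignment; eliminate old_x by solving x = E[old_x/x] for old_x)
Step 1: Precondition P: x>613, i.e. old_x > 613
Step 2: Assignment gives x = old_x + 331, so old_x = x - 331
Step 3: Substitute into P: x - 331 > 613
Step 4: Simplify: x > 613+331 = 944

944


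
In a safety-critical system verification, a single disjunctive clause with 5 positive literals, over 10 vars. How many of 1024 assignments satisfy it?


Step 1: Total=2^10=1024
Step 2: Unsat when all 5 false: 2^5=32
Step 3: Sat=1024-32=992

992


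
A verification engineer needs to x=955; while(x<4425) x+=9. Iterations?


Step 1: x goes from 955 toward 4425 by 9; the body runs while x<4425, so iterations = ceil((bound-start)/step)
Step 2: Distance=3470
Step 3: ceil(3470/9)=386

386


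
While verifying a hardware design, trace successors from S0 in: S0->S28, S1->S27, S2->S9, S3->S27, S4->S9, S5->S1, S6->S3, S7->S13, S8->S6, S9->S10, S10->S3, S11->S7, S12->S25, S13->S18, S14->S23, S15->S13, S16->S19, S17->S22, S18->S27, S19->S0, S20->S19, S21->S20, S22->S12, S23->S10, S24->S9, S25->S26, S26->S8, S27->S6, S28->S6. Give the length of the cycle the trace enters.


Trace from S0 until a state repeats:
  S0 -> S28 -> S6 -> S3 -> S27 -> S6
S6 first seen at step 2, revisited at step 5.
Cycle length = 5 - 2 = 3

3


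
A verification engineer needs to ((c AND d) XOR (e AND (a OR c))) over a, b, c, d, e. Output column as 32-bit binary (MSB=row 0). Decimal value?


Formula: ((c AND d) XOR (e AND (a OR c))) over a, b, c, d, e (32 rows)
Evaluate each row (bits = a,b,c,d,e, MSB first):
  row 0 [00000]: ((0 AND 0) XOR (0 AND (0 OR 0))) -> 0
  row 1 [00001]: ((0 AND 0) XOR (1 AND (0 OR 0))) -> 0
  row 2 [00010]: ((0 AND 1) XOR (0 AND (0 OR 0))) -> 0
  row 3 [00011]: ((0 AND 1) XOR (1 AND (0 OR 0))) -> 0
  row 4 [00100]: ((1 AND 0) XOR (0 AND (0 OR 1))) -> 0
  row 5 [00101]: ((1 AND 0) XOR (1 AND (0 OR 1))) -> 1
  row 6 [00110]: ((1 AND 1) XOR (0 AND (0 OR 1))) -> 1
  row 7 [00111]: ((1 AND 1) XOR (1 AND (0 OR 1))) -> 0
  row 8 [01000]: ((0 AND 0) XOR (0 AND (0 OR 0))) -> 0
  row 9 [01001]: ((0 AND 0) XOR (1 AND (0 OR 0))) -> 0
  row 10 [01010]: ((0 AND 1) XOR (0 AND (0 OR 0))) -> 0
  row 11 [01011]: ((0 AND 1) XOR (1 AND (0 OR 0))) -> 0
  row 12 [01100]: ((1 AND 0) XOR (0 AND (0 OR 1))) -> 0
  row 13 [01101]: ((1 AND 0) XOR (1 AND (0 OR 1))) -> 1
  row 14 [01110]: ((1 AND 1) XOR (0 AND (0 OR 1))) -> 1
  row 15 [01111]: ((1 AND 1) XOR (1 AND (0 OR 1))) -> 0
  row 16 [10000]: ((0 AND 0) XOR (0 AND (1 OR 0))) -> 0
  row 17 [10001]: ((0 AND 0) XOR (1 AND (1 OR 0))) -> 1
  row 18 [10010]: ((0 AND 1) XOR (0 AND (1 OR 0))) -> 0
  row 19 [10011]: ((0 AND 1) XOR (1 AND (1 OR 0))) -> 1
  row 20 [10100]: ((1 AND 0) XOR (0 AND (1 OR 1))) -> 0
  row 21 [10101]: ((1 AND 0) XOR (1 AND (1 OR 1))) -> 1
  row 22 [10110]: ((1 AND 1) XOR (0 AND (1 OR 1))) -> 1
  row 23 [10111]: ((1 AND 1) XOR (1 AND (1 OR 1))) -> 0
  row 24 [11000]: ((0 AND 0) XOR (0 AND (1 OR 0))) -> 0
  row 25 [11001]: ((0 AND 0) XOR (1 AND (1 OR 0))) -> 1
  row 26 [11010]: ((0 AND 1) XOR (0 AND (1 OR 0))) -> 0
  row 27 [11011]: ((0 AND 1) XOR (1 AND (1 OR 0))) -> 1
  row 28 [11100]: ((1 AND 0) XOR (0 AND (1 OR 1))) -> 0
  row 29 [11101]: ((1 AND 0) XOR (1 AND (1 OR 1))) -> 1
  row 30 [11110]: ((1 AND 1) XOR (0 AND (1 OR 1))) -> 1
  row 31 [11111]: ((1 AND 1) XOR (1 AND (1 OR 1))) -> 0
Full result column, 4 rows per line (a,b,c fixed per line; d,e runs 00..11 left to right):
  rows 0-3 [a,b,c=000]: 0000  = hex 0
  rows 4-7 [a,b,c=001]: 0110  = hex 6
  rows 8-11 [a,b,c=010]: 0000  = hex 0
  rows 12-15 [a,b,c=011]: 0110  = hex 6
  rows 16-19 [a,b,c=100]: 0101  = hex 5
  rows 20-23 [a,b,c=101]: 0110  = hex 6
  rows 24-27 [a,b,c=110]: 0101  = hex 5
  rows 28-31 [a,b,c=111]: 0110  = hex 6
Output column (row 0 .. row 31) = 00000110000001100101011001010110
Output column grouped in 4s = 0000 0110 0000 0110 0101 0110 0101 0110 = 0x06065656
Convert to decimal digit by digit (value = value*16 + digit):
  0 -> 0
  0*16 + 6 = 6
  6*16 + 0 = 96
  96*16 + 6 = 1542
  1542*16 + 5 = 24677
  24677*16 + 6 = 394838
  394838*16 + 5 = 6317413
  6317413*16 + 6 = 101078614
Decimal = 101078614

101078614


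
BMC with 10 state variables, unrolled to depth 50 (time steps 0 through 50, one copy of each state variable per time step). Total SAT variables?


BMC unrolls to depth k, creating one copy of each state var for steps 0..k.
Step count = 50 + 1 = 51 (steps 0 through 50)
Vars per step = 10
Total = 10 * 51 = 510

510


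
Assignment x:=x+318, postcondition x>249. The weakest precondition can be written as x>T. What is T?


Formula: wp(x:=E, P) = P[E/x] (substitute E for x in postcondition)
Step 1: Postcondition: x>249
Step 2: Substitute x+318 for x: x+318>249
Step 3: Solve for x: x > 249-318 = -69

-69


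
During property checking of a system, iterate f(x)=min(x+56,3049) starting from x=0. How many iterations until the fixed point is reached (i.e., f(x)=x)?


Step 1: x=0, cap=3049, increment=56
Step 2: x grows by 56 each step until capped at 3049; fixed point is x=3049
Step 3: iterations = ceil(3049/56) = 55

55


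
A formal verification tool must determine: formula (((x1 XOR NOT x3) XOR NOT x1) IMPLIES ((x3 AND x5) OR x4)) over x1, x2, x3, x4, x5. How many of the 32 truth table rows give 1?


Formula: (((x1 XOR NOT x3) XOR NOT x1) IMPLIES ((x3 AND x5) OR x4)) over 5 vars (32 rows)
Evaluate each row (x1, x2, x3, x4, x5 as bits, MSB first):
  row 0 [00000]: (((0 XOR NOT 0) XOR NOT 0) IMPLIES ((0 AND 0) OR 0)) -> 1
  row 1 [00001]: (((0 XOR NOT 0) XOR NOT 0) IMPLIES ((0 AND 1) OR 0)) -> 1
  row 2 [00010]: (((0 XOR NOT 0) XOR NOT 0) IMPLIES ((0 AND 0) OR 1)) -> 1
  row 3 [00011]: (((0 XOR NOT 0) XOR NOT 0) IMPLIES ((0 AND 1) OR 1)) -> 1
  row 4 [00100]: (((0 XOR NOT 1) XOR NOT 0) IMPLIES ((1 AND 0) OR 0)) -> 0
  row 5 [00101]: (((0 XOR NOT 1) XOR NOT 0) IMPLIES ((1 AND 1) OR 0)) -> 1
  row 6 [00110]: (((0 XOR NOT 1) XOR NOT 0) IMPLIES ((1 AND 0) OR 1)) -> 1
  row 7 [00111]: (((0 XOR NOT 1) XOR NOT 0) IMPLIES ((1 AND 1) OR 1)) -> 1
  row 8 [01000]: (((0 XOR NOT 0) XOR NOT 0) IMPLIES ((0 AND 0) OR 0)) -> 1
  row 9 [01001]: (((0 XOR NOT 0) XOR NOT 0) IMPLIES ((0 AND 1) OR 0)) -> 1
  row 10 [01010]: (((0 XOR NOT 0) XOR NOT 0) IMPLIES ((0 AND 0) OR 1)) -> 1
  row 11 [01011]: (((0 XOR NOT 0) XOR NOT 0) IMPLIES ((0 AND 1) OR 1)) -> 1
  row 12 [01100]: (((0 XOR NOT 1) XOR NOT 0) IMPLIES ((1 AND 0) OR 0)) -> 0
  row 13 [01101]: (((0 XOR NOT 1) XOR NOT 0) IMPLIES ((1 AND 1) OR 0)) -> 1
  row 14 [01110]: (((0 XOR NOT 1) XOR NOT 0) IMPLIES ((1 AND 0) OR 1)) -> 1
  row 15 [01111]: (((0 XOR NOT 1) XOR NOT 0) IMPLIES ((1 AND 1) OR 1)) -> 1
  row 16 [10000]: (((1 XOR NOT 0) XOR NOT 1) IMPLIES ((0 AND 0) OR 0)) -> 1
  row 17 [10001]: (((1 XOR NOT 0) XOR NOT 1) IMPLIES ((0 AND 1) OR 0)) -> 1
  row 18 [10010]: (((1 XOR NOT 0) XOR NOT 1) IMPLIES ((0 AND 0) OR 1)) -> 1
  row 19 [10011]: (((1 XOR NOT 0) XOR NOT 1) IMPLIES ((0 AND 1) OR 1)) -> 1
  row 20 [10100]: (((1 XOR NOT 1) XOR NOT 1) IMPLIES ((1 AND 0) OR 0)) -> 0
  row 21 [10101]: (((1 XOR NOT 1) XOR NOT 1) IMPLIES ((1 AND 1) OR 0)) -> 1
  row 22 [10110]: (((1 XOR NOT 1) XOR NOT 1) IMPLIES ((1 AND 0) OR 1)) -> 1
  row 23 [10111]: (((1 XOR NOT 1) XOR NOT 1) IMPLIES ((1 AND 1) OR 1)) -> 1
  row 24 [11000]: (((1 XOR NOT 0) XOR NOT 1) IMPLIES ((0 AND 0) OR 0)) -> 1
  row 25 [11001]: (((1 XOR NOT 0) XOR NOT 1) IMPLIES ((0 AND 1) OR 0)) -> 1
  row 26 [11010]: (((1 XOR NOT 0) XOR NOT 1) IMPLIES ((0 AND 0) OR 1)) -> 1
  row 27 [11011]: (((1 XOR NOT 0) XOR NOT 1) IMPLIES ((0 AND 1) OR 1)) -> 1
  row 28 [11100]: (((1 XOR NOT 1) XOR NOT 1) IMPLIES ((1 AND 0) OR 0)) -> 0
  row 29 [11101]: (((1 XOR NOT 1) XOR NOT 1) IMPLIES ((1 AND 1) OR 0)) -> 1
  row 30 [11110]: (((1 XOR NOT 1) XOR NOT 1) IMPLIES ((1 AND 0) OR 1)) -> 1
  row 31 [11111]: (((1 XOR NOT 1) XOR NOT 1) IMPLIES ((1 AND 1) OR 1)) -> 1
Full result column, 8 rows per line (x1,x2 fixed per line; x3,x4,x5 runs 000..111 left to right):
  rows 0-7 [x1,x2=00]: 11110111  (ones: 7)
  rows 8-15 [x1,x2=01]: 11110111  (ones: 7)
  rows 16-23 [x1,x2=10]: 11110111  (ones: 7)
  rows 24-31 [x1,x2=11]: 11110111  (ones: 7)
Count of 1-rows = 7+7+7+7 = 28

28


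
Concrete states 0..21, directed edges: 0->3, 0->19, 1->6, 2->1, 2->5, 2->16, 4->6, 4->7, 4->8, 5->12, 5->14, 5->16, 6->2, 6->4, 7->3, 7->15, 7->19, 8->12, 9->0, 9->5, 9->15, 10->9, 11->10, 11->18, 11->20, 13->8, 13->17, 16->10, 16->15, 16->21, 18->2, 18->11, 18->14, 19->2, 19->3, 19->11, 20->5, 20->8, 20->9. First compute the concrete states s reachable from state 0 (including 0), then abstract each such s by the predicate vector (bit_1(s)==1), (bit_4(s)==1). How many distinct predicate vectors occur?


BFS from 0:
Concrete reachable: {0, 1, 2, 3, 4, 5, 6, 7, 8, 9, 10, 11, 12, 14, 15, 16, 18, 19, 20, 21}
Abstract via predicates (bit_1(s)==1), (bit_4(s)==1):
  (0,0) <- {0, 1, 4, 5, 8, 9, 12}
  (0,1) <- {16, 20, 21}
  (1,0) <- {2, 3, 6, 7, 10, 11, 14, 15}
  (1,1) <- {18, 19}
Distinct abstract states = 4

4


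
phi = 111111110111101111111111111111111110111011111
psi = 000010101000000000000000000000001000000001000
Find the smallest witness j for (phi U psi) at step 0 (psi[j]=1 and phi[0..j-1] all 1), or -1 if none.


(phi U psi) at 0: need smallest j with psi[j]=1 and phi[i]=1 for all i in [0,j).
Scan from step 0:
  step 0: phi=1, psi=0 -> continue
  step 1: phi=1, psi=0 -> continue
  step 2: phi=1, psi=0 -> continue
  step 3: phi=1, psi=0 -> continue
  step 4: psi=1 and phi held for [0,4) -> witness found
Witness step = 4

4


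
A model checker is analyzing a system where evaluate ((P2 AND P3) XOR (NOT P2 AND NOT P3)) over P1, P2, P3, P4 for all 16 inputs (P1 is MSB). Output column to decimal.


Formula: ((P2 AND P3) XOR (NOT P2 AND NOT P3)) over P1, P2, P3, P4 (16 rows)
Evaluate each row (bits = P1,P2,P3,P4, MSB first):
  row 0 [0000]: ((0 AND 0) XOR (NOT 0 AND NOT 0)) -> 1
  row 1 [0001]: ((0 AND 0) XOR (NOT 0 AND NOT 0)) -> 1
  row 2 [0010]: ((0 AND 1) XOR (NOT 0 AND NOT 1)) -> 0
  row 3 [0011]: ((0 AND 1) XOR (NOT 0 AND NOT 1)) -> 0
  row 4 [0100]: ((1 AND 0) XOR (NOT 1 AND NOT 0)) -> 0
  row 5 [0101]: ((1 AND 0) XOR (NOT 1 AND NOT 0)) -> 0
  row 6 [0110]: ((1 AND 1) XOR (NOT 1 AND NOT 1)) -> 1
  row 7 [0111]: ((1 AND 1) XOR (NOT 1 AND NOT 1)) -> 1
  row 8 [1000]: ((0 AND 0) XOR (NOT 0 AND NOT 0)) -> 1
  row 9 [1001]: ((0 AND 0) XOR (NOT 0 AND NOT 0)) -> 1
  row 10 [1010]: ((0 AND 1) XOR (NOT 0 AND NOT 1)) -> 0
  row 11 [1011]: ((0 AND 1) XOR (NOT 0 AND NOT 1)) -> 0
  row 12 [1100]: ((1 AND 0) XOR (NOT 1 AND NOT 0)) -> 0
  row 13 [1101]: ((1 AND 0) XOR (NOT 1 AND NOT 0)) -> 0
  row 14 [1110]: ((1 AND 1) XOR (NOT 1 AND NOT 1)) -> 1
  row 15 [1111]: ((1 AND 1) XOR (NOT 1 AND NOT 1)) -> 1
Full result column, 4 rows per line (P1,P2 fixed per line; P3,P4 runs 00..11 left to right):
  rows 0-3 [P1,P2=00]: 1100  = hex C
  rows 4-7 [P1,P2=01]: 0011  = hex 3
  rows 8-11 [P1,P2=10]: 1100  = hex C
  rows 12-15 [P1,P2=11]: 0011  = hex 3
Output column (row 0 .. row 15) = 1100001111000011
Output column grouped in 4s = 1100 0011 1100 0011 = 0xC3C3
Convert to decimal digit by digit (value = value*16 + digit):
  C -> 12
  12*16 + 3 = 195
  195*16 + 12 (C) = 3132
  3132*16 + 3 = 50115
Decimal = 50115

50115


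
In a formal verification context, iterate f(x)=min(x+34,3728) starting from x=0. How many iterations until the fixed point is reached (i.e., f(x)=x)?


Step 1: x=0, cap=3728, increment=34
Step 2: x grows by 34 each step until capped at 3728; fixed point is x=3728
Step 3: iterations = ceil(3728/34) = 110

110


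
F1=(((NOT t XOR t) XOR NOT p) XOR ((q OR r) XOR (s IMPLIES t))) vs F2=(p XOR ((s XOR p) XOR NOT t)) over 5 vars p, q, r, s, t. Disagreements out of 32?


F1 = (((NOT t XOR t) XOR NOT p) XOR ((q OR r) XOR (s IMPLIES t)))
F2 = (p XOR ((s XOR p) XOR NOT t))
Evaluate both on each of 32 rows (bits = p,q,r,s,t):
  row 0 [00000]: F1=1 F2=1 -> 0
  row 1 [00001]: F1=1 F2=0 (differ) -> 1
  row 2 [00010]: F1=0 F2=0 -> 0
  row 3 [00011]: F1=1 F2=1 -> 0
  row 4 [00100]: F1=0 F2=1 (differ) -> 1
  row 5 [00101]: F1=0 F2=0 -> 0
  row 6 [00110]: F1=1 F2=0 (differ) -> 1
  row 7 [00111]: F1=0 F2=1 (differ) -> 1
  row 8 [01000]: F1=0 F2=1 (differ) -> 1
  row 9 [01001]: F1=0 F2=0 -> 0
  row 10 [01010]: F1=1 F2=0 (differ) -> 1
  row 11 [01011]: F1=0 F2=1 (differ) -> 1
  row 12 [01100]: F1=0 F2=1 (differ) -> 1
  row 13 [01101]: F1=0 F2=0 -> 0
  row 14 [01110]: F1=1 F2=0 (differ) -> 1
  row 15 [01111]: F1=0 F2=1 (differ) -> 1
  row 16 [10000]: F1=0 F2=1 (differ) -> 1
  row 17 [10001]: F1=0 F2=0 -> 0
  row 18 [10010]: F1=1 F2=0 (differ) -> 1
  row 19 [10011]: F1=0 F2=1 (differ) -> 1
  row 20 [10100]: F1=1 F2=1 -> 0
  row 21 [10101]: F1=1 F2=0 (differ) -> 1
  row 22 [10110]: F1=0 F2=0 -> 0
  row 23 [10111]: F1=1 F2=1 -> 0
  row 24 [11000]: F1=1 F2=1 -> 0
  row 25 [11001]: F1=1 F2=0 (differ) -> 1
  row 26 [11010]: F1=0 F2=0 -> 0
  row 27 [11011]: F1=1 F2=1 -> 0
  row 28 [11100]: F1=1 F2=1 -> 0
  row 29 [11101]: F1=1 F2=0 (differ) -> 1
  row 30 [11110]: F1=0 F2=0 -> 0
  row 31 [11111]: F1=1 F2=1 -> 0
Full result column, 8 rows per line (p,q fixed per line; r,s,t runs 000..111 left to right):
  rows 0-7 [p,q=00]: 01001011  (ones: 4)
  rows 8-15 [p,q=01]: 10111011  (ones: 6)
  rows 16-23 [p,q=10]: 10110100  (ones: 4)
  rows 24-31 [p,q=11]: 01000100  (ones: 2)
Disagreements = 4+6+4+2 = 16

16


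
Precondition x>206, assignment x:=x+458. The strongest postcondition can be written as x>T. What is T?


Formula: sp(P, x:=E) = exists old_x. (x = E[old_x/x]) AND P[old_x/x] (old_x is the value of x before the assignment; eliminate old_x by solving x = E[old_x/x] for old_x)
Step 1: Precondition P: x>206, i.e. old_x > 206
Step 2: Assignment gives x = old_x + 458, so old_x = x - 458
Step 3: Substitute into P: x - 458 > 206
Step 4: Simplify: x > 206+458 = 664

664


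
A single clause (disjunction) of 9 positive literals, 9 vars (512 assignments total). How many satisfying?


Step 1: Total=2^9=512
Step 2: Unsat when all 9 false: 2^0=1
Step 3: Sat=512-1=511

511


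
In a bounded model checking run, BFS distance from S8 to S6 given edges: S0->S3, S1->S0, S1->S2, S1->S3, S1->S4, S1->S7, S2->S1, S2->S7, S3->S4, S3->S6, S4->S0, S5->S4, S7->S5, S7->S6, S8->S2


BFS layer-by-layer from S8:
  dist 0: {S8}
  dist 1: {S2}
  dist 2: {S1, S7}
  dist 3: {S0, S3, S4, S5, S6}
  -> S6 reached at distance 3
Shortest path length = 3

3


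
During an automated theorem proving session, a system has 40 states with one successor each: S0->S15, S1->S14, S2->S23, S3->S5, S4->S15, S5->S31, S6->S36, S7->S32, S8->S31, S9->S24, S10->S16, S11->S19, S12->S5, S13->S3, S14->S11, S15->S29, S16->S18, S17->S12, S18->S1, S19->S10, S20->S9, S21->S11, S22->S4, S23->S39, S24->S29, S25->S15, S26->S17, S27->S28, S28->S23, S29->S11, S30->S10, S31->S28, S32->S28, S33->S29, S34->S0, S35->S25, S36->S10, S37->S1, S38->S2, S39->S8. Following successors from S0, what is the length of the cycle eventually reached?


Trace from S0 until a state repeats:
  S0 -> S15 -> S29 -> S11 -> S19 -> S10 -> S16 -> S18 -> S1 -> S14 -> S11
S11 first seen at step 3, revisited at step 10.
Cycle length = 10 - 3 = 7

7


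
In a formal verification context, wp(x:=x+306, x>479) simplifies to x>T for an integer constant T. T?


Formula: wp(x:=E, P) = P[E/x] (substitute E for x in postcondition)
Step 1: Postcondition: x>479
Step 2: Substitute x+306 for x: x+306>479
Step 3: Solve for x: x > 479-306 = 173

173


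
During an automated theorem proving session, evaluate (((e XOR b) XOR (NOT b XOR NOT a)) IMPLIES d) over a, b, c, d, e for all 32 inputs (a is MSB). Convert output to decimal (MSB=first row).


Formula: (((e XOR b) XOR (NOT b XOR NOT a)) IMPLIES d) over a, b, c, d, e (32 rows)
Evaluate each row (bits = a,b,c,d,e, MSB first):
  row 0 [00000]: (((0 XOR 0) XOR (NOT 0 XOR NOT 0)) IMPLIES 0) -> 1
  row 1 [00001]: (((1 XOR 0) XOR (NOT 0 XOR NOT 0)) IMPLIES 0) -> 0
  row 2 [00010]: (((0 XOR 0) XOR (NOT 0 XOR NOT 0)) IMPLIES 1) -> 1
  row 3 [00011]: (((1 XOR 0) XOR (NOT 0 XOR NOT 0)) IMPLIES 1) -> 1
  row 4 [00100]: (((0 XOR 0) XOR (NOT 0 XOR NOT 0)) IMPLIES 0) -> 1
  row 5 [00101]: (((1 XOR 0) XOR (NOT 0 XOR NOT 0)) IMPLIES 0) -> 0
  row 6 [00110]: (((0 XOR 0) XOR (NOT 0 XOR NOT 0)) IMPLIES 1) -> 1
  row 7 [00111]: (((1 XOR 0) XOR (NOT 0 XOR NOT 0)) IMPLIES 1) -> 1
  row 8 [01000]: (((0 XOR 1) XOR (NOT 1 XOR NOT 0)) IMPLIES 0) -> 1
  row 9 [01001]: (((1 XOR 1) XOR (NOT 1 XOR NOT 0)) IMPLIES 0) -> 0
  row 10 [01010]: (((0 XOR 1) XOR (NOT 1 XOR NOT 0)) IMPLIES 1) -> 1
  row 11 [01011]: (((1 XOR 1) XOR (NOT 1 XOR NOT 0)) IMPLIES 1) -> 1
  row 12 [01100]: (((0 XOR 1) XOR (NOT 1 XOR NOT 0)) IMPLIES 0) -> 1
  row 13 [01101]: (((1 XOR 1) XOR (NOT 1 XOR NOT 0)) IMPLIES 0) -> 0
  row 14 [01110]: (((0 XOR 1) XOR (NOT 1 XOR NOT 0)) IMPLIES 1) -> 1
  row 15 [01111]: (((1 XOR 1) XOR (NOT 1 XOR NOT 0)) IMPLIES 1) -> 1
  row 16 [10000]: (((0 XOR 0) XOR (NOT 0 XOR NOT 1)) IMPLIES 0) -> 0
  row 17 [10001]: (((1 XOR 0) XOR (NOT 0 XOR NOT 1)) IMPLIES 0) -> 1
  row 18 [10010]: (((0 XOR 0) XOR (NOT 0 XOR NOT 1)) IMPLIES 1) -> 1
  row 19 [10011]: (((1 XOR 0) XOR (NOT 0 XOR NOT 1)) IMPLIES 1) -> 1
  row 20 [10100]: (((0 XOR 0) XOR (NOT 0 XOR NOT 1)) IMPLIES 0) -> 0
  row 21 [10101]: (((1 XOR 0) XOR (NOT 0 XOR NOT 1)) IMPLIES 0) -> 1
  row 22 [10110]: (((0 XOR 0) XOR (NOT 0 XOR NOT 1)) IMPLIES 1) -> 1
  row 23 [10111]: (((1 XOR 0) XOR (NOT 0 XOR NOT 1)) IMPLIES 1) -> 1
  row 24 [11000]: (((0 XOR 1) XOR (NOT 1 XOR NOT 1)) IMPLIES 0) -> 0
  row 25 [11001]: (((1 XOR 1) XOR (NOT 1 XOR NOT 1)) IMPLIES 0) -> 1
  row 26 [11010]: (((0 XOR 1) XOR (NOT 1 XOR NOT 1)) IMPLIES 1) -> 1
  row 27 [11011]: (((1 XOR 1) XOR (NOT 1 XOR NOT 1)) IMPLIES 1) -> 1
  row 28 [11100]: (((0 XOR 1) XOR (NOT 1 XOR NOT 1)) IMPLIES 0) -> 0
  row 29 [11101]: (((1 XOR 1) XOR (NOT 1 XOR NOT 1)) IMPLIES 0) -> 1
  row 30 [11110]: (((0 XOR 1) XOR (NOT 1 XOR NOT 1)) IMPLIES 1) -> 1
  row 31 [11111]: (((1 XOR 1) XOR (NOT 1 XOR NOT 1)) IMPLIES 1) -> 1
Full result column, 4 rows per line (a,b,c fixed per line; d,e runs 00..11 left to right):
  rows 0-3 [a,b,c=000]: 1011  = hex B
  rows 4-7 [a,b,c=001]: 1011  = hex B
  rows 8-11 [a,b,c=010]: 1011  = hex B
  rows 12-15 [a,b,c=011]: 1011  = hex B
  rows 16-19 [a,b,c=100]: 0111  = hex 7
  rows 20-23 [a,b,c=101]: 0111  = hex 7
  rows 24-27 [a,b,c=110]: 0111  = hex 7
  rows 28-31 [a,b,c=111]: 0111  = hex 7
Output column (row 0 .. row 31) = 10111011101110110111011101110111
Output column grouped in 4s = 1011 1011 1011 1011 0111 0111 0111 0111 = 0xBBBB7777
Convert to decimal digit by digit (value = value*16 + digit):
  B -> 11
  11*16 + 11 (B) = 187
  187*16 + 11 (B) = 3003
  3003*16 + 11 (B) = 48059
  48059*16 + 7 = 768951
  768951*16 + 7 = 12303223
  12303223*16 + 7 = 196851575
  196851575*16 + 7 = 3149625207
Decimal = 3149625207

3149625207


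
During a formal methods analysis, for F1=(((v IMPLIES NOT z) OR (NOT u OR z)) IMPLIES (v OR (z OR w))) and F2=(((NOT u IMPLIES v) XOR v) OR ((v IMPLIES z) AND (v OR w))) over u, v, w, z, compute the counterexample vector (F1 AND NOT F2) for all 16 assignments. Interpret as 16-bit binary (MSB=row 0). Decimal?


F1 = (((v IMPLIES NOT z) OR (NOT u OR z)) IMPLIES (v OR (z OR w)))
F2 = (((NOT u IMPLIES v) XOR v) OR ((v IMPLIES z) AND (v OR w)))
Counterexample to F1=>F2 is where F1=1 and F2=0.
Evaluate each row (bits = u,v,w,z, MSB first):
  row 0 [0000]: F1=0 F2=0 -> F1&~F2 -> 0
  row 1 [0001]: F1=1 F2=0 -> F1&~F2 -> 1
  row 2 [0010]: F1=1 F2=1 -> F1&~F2 -> 0
  row 3 [0011]: F1=1 F2=1 -> F1&~F2 -> 0
  row 4 [0100]: F1=1 F2=0 -> F1&~F2 -> 1
  row 5 [0101]: F1=1 F2=1 -> F1&~F2 -> 0
  row 6 [0110]: F1=1 F2=0 -> F1&~F2 -> 1
  row 7 [0111]: F1=1 F2=1 -> F1&~F2 -> 0
  row 8 [1000]: F1=0 F2=1 -> F1&~F2 -> 0
  row 9 [1001]: F1=1 F2=1 -> F1&~F2 -> 0
  row 10 [1010]: F1=1 F2=1 -> F1&~F2 -> 0
  row 11 [1011]: F1=1 F2=1 -> F1&~F2 -> 0
  row 12 [1100]: F1=1 F2=0 -> F1&~F2 -> 1
  row 13 [1101]: F1=1 F2=1 -> F1&~F2 -> 0
  row 14 [1110]: F1=1 F2=0 -> F1&~F2 -> 1
  row 15 [1111]: F1=1 F2=1 -> F1&~F2 -> 0
Full result column, 4 rows per line (u,v fixed per line; w,z runs 00..11 left to right):
  rows 0-3 [u,v=00]: 0100  = hex 4
  rows 4-7 [u,v=01]: 1010  = hex A
  rows 8-11 [u,v=10]: 0000  = hex 0
  rows 12-15 [u,v=11]: 1010  = hex A
Counterexample vector (row 0 .. row 15) = 0100101000001010
Output column grouped in 4s = 0100 1010 0000 1010 = 0x4A0A
Convert to decimal digit by digit (value = value*16 + digit):
  4 -> 4
  4*16 + 10 (A) = 74
  74*16 + 0 = 1184
  1184*16 + 10 (A) = 18954
Decimal = 18954

18954


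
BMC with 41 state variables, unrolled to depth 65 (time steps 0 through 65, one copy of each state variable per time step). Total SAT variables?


BMC unrolls to depth k, creating one copy of each state var for steps 0..k.
Step count = 65 + 1 = 66 (steps 0 through 65)
Vars per step = 41
Total = 41 * 66 = 2706

2706


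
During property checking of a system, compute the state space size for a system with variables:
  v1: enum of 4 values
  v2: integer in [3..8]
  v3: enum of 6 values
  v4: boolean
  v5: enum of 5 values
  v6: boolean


State space = product of domain sizes of all variables.
Domain sizes:
  v1 (enum of 4 values): 4
  v2 (integer in [3..8]): 6
  v3 (enum of 6 values): 6
  v4 (boolean): 2
  v5 (enum of 5 values): 5
  v6 (boolean): 2
Product = 4 * 6 * 6 * 2 * 5 * 2 = 2880

2880


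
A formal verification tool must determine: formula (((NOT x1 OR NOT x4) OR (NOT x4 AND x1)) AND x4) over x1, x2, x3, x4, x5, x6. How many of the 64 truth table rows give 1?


Formula: (((NOT x1 OR NOT x4) OR (NOT x4 AND x1)) AND x4) over 6 vars (64 rows)
Evaluate each row (x1, x2, x3, x4, x5, x6 as bits, MSB first):
  row 0 [000000]: (((NOT 0 OR NOT 0) OR (NOT 0 AND 0)) AND 0) -> 0
  row 1 [000001]: (((NOT 0 OR NOT 0) OR (NOT 0 AND 0)) AND 0) -> 0
  row 2 [000010]: (((NOT 0 OR NOT 0) OR (NOT 0 AND 0)) AND 0) -> 0
  row 3 [000011]: (((NOT 0 OR NOT 0) OR (NOT 0 AND 0)) AND 0) -> 0
  row 4 [000100]: (((NOT 0 OR NOT 1) OR (NOT 1 AND 0)) AND 1) -> 1
  (every remaining row is evaluated the same way; all 64 results are listed next)
Full result column, 8 rows per line (x1,x2,x3 fixed per line; x4,x5,x6 runs 000..111 left to right):
  rows 0-7 [x1,x2,x3=000]: 00001111  (ones: 4)
  rows 8-15 [x1,x2,x3=001]: 00001111  (ones: 4)
  rows 16-23 [x1,x2,x3=010]: 00001111  (ones: 4)
  rows 24-31 [x1,x2,x3=011]: 00001111  (ones: 4)
  rows 32-39 [x1,x2,x3=100]: 00000000  (ones: 0)
  rows 40-47 [x1,x2,x3=101]: 00000000  (ones: 0)
  rows 48-55 [x1,x2,x3=110]: 00000000  (ones: 0)
  rows 56-63 [x1,x2,x3=111]: 00000000  (ones: 0)
Count of 1-rows = 4+4+4+4+0+0+0+0 = 16

16
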